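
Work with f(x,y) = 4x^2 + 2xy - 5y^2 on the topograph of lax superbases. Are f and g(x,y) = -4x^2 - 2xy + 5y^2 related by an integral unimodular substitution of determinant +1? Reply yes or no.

D₁ = 84, D₂ = 84
river cycle of f (length 6): (-5, 8, 1), (1, 8, -5), (-5, 2, 4), (4, 6, -3), (-3, 6, 4), (4, 2, -5)
river cycle of g (length 6): (5, 2, -4), (-4, 6, 3), (3, 6, -4), (-4, 2, 5), (5, 8, -1), (-1, 8, 5)
cycles differ ⇒ inequivalent

no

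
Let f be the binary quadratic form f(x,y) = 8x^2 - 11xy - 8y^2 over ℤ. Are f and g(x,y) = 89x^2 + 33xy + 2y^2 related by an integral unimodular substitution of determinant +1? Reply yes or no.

D₁ = 377, D₂ = 377
river cycle of f (length 6): (-8, 11, 8), (8, 5, -11), (-11, 17, 2), (2, 19, -2), (-2, 17, 11), (11, 5, -8)
river cycle of g (length 6): (2, 19, -2), (-2, 17, 11), (11, 5, -8), (-8, 11, 8), (8, 5, -11), (-11, 17, 2)
cycles coincide ⇒ equivalent

yes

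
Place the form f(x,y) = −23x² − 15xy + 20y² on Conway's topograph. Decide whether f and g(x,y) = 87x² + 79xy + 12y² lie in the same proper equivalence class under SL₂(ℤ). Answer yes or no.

D₁ = 2065, D₂ = 2065
river cycle of f (length 28): (20, 15, -23), (-23, 31, 12), (12, 41, -8), (-8, 39, 17), (17, 29, -18), (-18, 43, 3), (3, 41, -32), (-32, 23, 12), (12, 25, -30), (-30, 35, 7), … (18 more)
river cycle of g (length 28): (12, 41, -8), (-8, 39, 17), (17, 29, -18), (-18, 43, 3), (3, 41, -32), (-32, 23, 12), (12, 25, -30), (-30, 35, 7), (7, 35, -30), (-30, 25, 12), … (18 more)
cycles coincide ⇒ equivalent

yes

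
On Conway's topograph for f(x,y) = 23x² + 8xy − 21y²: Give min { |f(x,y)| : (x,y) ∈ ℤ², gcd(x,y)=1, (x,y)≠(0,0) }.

river: ρ → (-21,34,10)
river: ρ → (10,26,-33)
river: ρ → (-33,40,3)
river: ρ → (3,44,-5)
river: ρ → (-5,36,35)
river: ρ → (35,34,-6)
river: ρ → (-6,38,23)
river: ρ → (23,8,-21)
closes: descent 0, river 8
min |a| on river = 3

3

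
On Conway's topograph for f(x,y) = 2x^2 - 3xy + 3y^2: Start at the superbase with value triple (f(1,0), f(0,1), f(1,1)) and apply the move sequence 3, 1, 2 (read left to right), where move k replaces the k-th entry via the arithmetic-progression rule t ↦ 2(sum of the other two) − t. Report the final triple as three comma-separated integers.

start (2,3,2) = (f(1,0),f(0,1),f(1,1))
replace slot 3: 2·(2+3) − 2 = 8 → (2,3,8)
replace slot 1: 2·(3+8) − 2 = 20 → (20,3,8)
replace slot 2: 2·(20+8) − 3 = 53 → (20,53,8)

20,53,8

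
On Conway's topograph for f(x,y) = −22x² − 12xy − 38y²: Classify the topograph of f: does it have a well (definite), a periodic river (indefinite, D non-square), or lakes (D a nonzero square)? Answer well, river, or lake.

D = b²−4ac = (-12)² − 4·(-22)·(-38) = -3200
D < 0 ⇒ definite ⇒ every region one sign ⇒ single well

well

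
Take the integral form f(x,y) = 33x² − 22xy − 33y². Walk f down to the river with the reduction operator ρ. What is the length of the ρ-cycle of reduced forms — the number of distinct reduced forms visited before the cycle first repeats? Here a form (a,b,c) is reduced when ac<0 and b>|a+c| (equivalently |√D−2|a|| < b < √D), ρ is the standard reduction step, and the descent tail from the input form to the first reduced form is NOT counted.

D = 4840, ⌊√D⌋ = 69
descent: ρ → (-33,22,33)  [lands on river]
river: ρ → (33,44,-22)
river: ρ → (-22,44,33)
river: ρ → (33,22,-33)
river: ρ → (-33,44,22)
river: ρ → (22,44,-33)
ρ-cycle length = 6 (tail of 1 descent step not counted)

6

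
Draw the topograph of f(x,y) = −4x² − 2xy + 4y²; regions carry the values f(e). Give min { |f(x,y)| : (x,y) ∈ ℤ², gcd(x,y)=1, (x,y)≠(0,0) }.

descent: ρ → (4,2,-4)  [lands on river]
river: ρ → (-4,6,2)
river: ρ → (2,6,-4)
river: ρ → (-4,2,4)
river: ρ → (4,6,-2)
river: ρ → (-2,6,4)
closes: descent 1, river 6
min |a| on river = 2

2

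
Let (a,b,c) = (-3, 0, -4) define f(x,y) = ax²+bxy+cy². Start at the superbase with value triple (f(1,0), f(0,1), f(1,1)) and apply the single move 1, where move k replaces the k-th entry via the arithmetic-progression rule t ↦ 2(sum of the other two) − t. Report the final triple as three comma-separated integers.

start (-3,-4,-7) = (f(1,0),f(0,1),f(1,1))
replace slot 1: 2·((-4)+(-7)) − (-3) = -19 → (-19,-4,-7)

-19,-4,-7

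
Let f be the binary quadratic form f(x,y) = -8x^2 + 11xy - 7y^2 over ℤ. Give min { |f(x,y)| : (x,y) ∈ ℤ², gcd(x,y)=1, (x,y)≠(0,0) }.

translate: b→5 (≡-11 mod 16), so (8,-11,7)→(8,5,4)
flip: (8,5,4)→(4,-5,8)
translate: b→3 (≡-5 mod 8), so (4,-5,8)→(4,3,7)
reduced (well bottom): (4,3,7) with a≤c, −a<b≤a
well minimum |f| = |-4| = 4 (negative-definite)

4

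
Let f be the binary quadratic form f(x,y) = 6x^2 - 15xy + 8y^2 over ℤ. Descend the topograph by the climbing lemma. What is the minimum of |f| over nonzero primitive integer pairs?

descent: ρ → (8,-1,-1)
descent: ρ → (-1,5,2)  [lands on river]
river: ρ → (2,3,-3)
river: ρ → (-3,3,2)
river: ρ → (2,5,-1)
closes: descent 2, river 4
min |a| on river = 1

1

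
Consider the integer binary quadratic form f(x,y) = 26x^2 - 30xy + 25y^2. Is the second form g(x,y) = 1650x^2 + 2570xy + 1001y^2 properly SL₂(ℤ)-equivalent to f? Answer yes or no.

D₁ = -1700, D₂ = -1700
f: translate: b→22 (≡-30 mod 52), so (26,-30,25)→(26,22,21)
f: flip: (26,22,21)→(21,-22,26)
f: translate: b→20 (≡-22 mod 42), so (21,-22,26)→(21,20,25)
f: reduced (well bottom): (21,20,25) with a≤c, −a<b≤a
g: translate: b→-730 (≡2570 mod 3300), so (1650,2570,1001)→(1650,-730,81)
g: flip: (1650,-730,81)→(81,730,1650)
g: translate: b→-80 (≡730 mod 162), so (81,730,1650)→(81,-80,25)
g: flip: (81,-80,25)→(25,80,81)
g: translate: b→-20 (≡80 mod 50), so (25,80,81)→(25,-20,21)
g: flip: (25,-20,21)→(21,20,25)
g: reduced (well bottom): (21,20,25) with a≤c, −a<b≤a
reduced forms (21, 20, 25) vs (21, 20, 25) ⇒ equivalent

yes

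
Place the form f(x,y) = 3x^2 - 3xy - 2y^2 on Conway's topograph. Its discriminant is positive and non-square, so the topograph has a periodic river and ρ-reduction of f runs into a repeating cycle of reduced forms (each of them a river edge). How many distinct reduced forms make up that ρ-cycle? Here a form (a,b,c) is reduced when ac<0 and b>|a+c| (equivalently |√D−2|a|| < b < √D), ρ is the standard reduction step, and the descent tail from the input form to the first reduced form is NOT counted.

D = 33, ⌊√D⌋ = 5
descent: ρ → (-2,3,3)  [lands on river]
river: ρ → (3,3,-2)
river: ρ → (-2,5,1)
river: ρ → (1,5,-2)
ρ-cycle length = 4 (tail of 1 descent step not counted)

4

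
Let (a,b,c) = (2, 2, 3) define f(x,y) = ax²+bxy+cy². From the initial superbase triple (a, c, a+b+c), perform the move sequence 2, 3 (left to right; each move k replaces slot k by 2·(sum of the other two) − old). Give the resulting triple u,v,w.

start (2,3,7) = (f(1,0),f(0,1),f(1,1))
replace slot 2: 2·(2+7) − 3 = 15 → (2,15,7)
replace slot 3: 2·(2+15) − 7 = 27 → (2,15,27)

2,15,27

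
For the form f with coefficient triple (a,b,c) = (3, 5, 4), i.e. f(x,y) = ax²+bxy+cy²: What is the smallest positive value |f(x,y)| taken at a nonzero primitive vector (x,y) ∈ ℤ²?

translate: b→-1 (≡5 mod 6), so (3,5,4)→(3,-1,2)
flip: (3,-1,2)→(2,1,3)
reduced (well bottom): (2,1,3) with a≤c, −a<b≤a
well minimum = a = 2

2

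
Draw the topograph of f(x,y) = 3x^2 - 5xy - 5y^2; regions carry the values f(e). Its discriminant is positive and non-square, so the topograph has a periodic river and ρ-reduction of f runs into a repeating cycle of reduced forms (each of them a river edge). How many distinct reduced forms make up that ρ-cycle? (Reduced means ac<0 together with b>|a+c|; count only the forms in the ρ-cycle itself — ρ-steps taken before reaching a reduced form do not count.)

D = 85, ⌊√D⌋ = 9
descent: ρ → (-5,5,3)  [lands on river]
river: ρ → (3,7,-3)
river: ρ → (-3,5,5)
river: ρ → (5,5,-3)
river: ρ → (-3,7,3)
river: ρ → (3,5,-5)
ρ-cycle length = 6 (tail of 1 descent step not counted)

6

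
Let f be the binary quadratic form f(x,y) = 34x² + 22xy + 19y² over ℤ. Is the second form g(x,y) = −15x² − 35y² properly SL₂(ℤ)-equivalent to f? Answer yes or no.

D₁ = -2100, D₂ = -2100
f: flip: (34,22,19)→(19,-22,34)
f: translate: b→16 (≡-22 mod 38), so (19,-22,34)→(19,16,31)
f: reduced (well bottom): (19,16,31) with a≤c, −a<b≤a
g is negative-definite; reduce −g:
−g: reduced (well bottom): (15,0,35) with a≤c, −a<b≤a
flip sign back: reduced form of g is (-15,0,-35)
reduced forms (19, 16, 31) vs (-15, 0, -35) ⇒ inequivalent

no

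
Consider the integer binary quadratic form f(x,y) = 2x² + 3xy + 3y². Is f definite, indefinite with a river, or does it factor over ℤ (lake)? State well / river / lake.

D = b²−4ac = 3² − 4·2·3 = -15
D < 0 ⇒ definite ⇒ every region one sign ⇒ single well

well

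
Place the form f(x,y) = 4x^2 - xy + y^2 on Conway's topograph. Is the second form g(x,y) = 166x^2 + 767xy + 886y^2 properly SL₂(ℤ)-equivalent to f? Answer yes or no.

D₁ = -15, D₂ = -15
f: flip: (4,-1,1)→(1,1,4)
f: reduced (well bottom): (1,1,4) with a≤c, −a<b≤a
g: translate: b→103 (≡767 mod 332), so (166,767,886)→(166,103,16)
g: flip: (166,103,16)→(16,-103,166)
g: translate: b→-7 (≡-103 mod 32), so (16,-103,166)→(16,-7,1)
g: flip: (16,-7,1)→(1,7,16)
g: translate: b→1 (≡7 mod 2), so (1,7,16)→(1,1,4)
g: reduced (well bottom): (1,1,4) with a≤c, −a<b≤a
reduced forms (1, 1, 4) vs (1, 1, 4) ⇒ equivalent

yes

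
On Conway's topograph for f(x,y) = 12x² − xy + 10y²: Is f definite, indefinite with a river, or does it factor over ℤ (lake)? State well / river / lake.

D = b²−4ac = (-1)² − 4·12·10 = -479
D < 0 ⇒ definite ⇒ every region one sign ⇒ single well

well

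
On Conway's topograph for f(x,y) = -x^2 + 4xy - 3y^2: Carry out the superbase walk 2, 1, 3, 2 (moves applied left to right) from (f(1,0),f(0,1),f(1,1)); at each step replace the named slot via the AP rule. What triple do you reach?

start (-1,-3,0) = (f(1,0),f(0,1),f(1,1))
replace slot 2: 2·((-1)+0) − (-3) = 1 → (-1,1,0)
replace slot 1: 2·(1+0) − (-1) = 3 → (3,1,0)
replace slot 3: 2·(3+1) − 0 = 8 → (3,1,8)
replace slot 2: 2·(3+8) − 1 = 21 → (3,21,8)

3,21,8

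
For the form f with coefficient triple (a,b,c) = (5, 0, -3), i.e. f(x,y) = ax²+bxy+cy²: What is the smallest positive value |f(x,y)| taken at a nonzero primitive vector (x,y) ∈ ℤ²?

descent: ρ → (-3,6,2)  [lands on river]
river: ρ → (2,6,-3)
closes: descent 1, river 2
min |a| on river = 2

2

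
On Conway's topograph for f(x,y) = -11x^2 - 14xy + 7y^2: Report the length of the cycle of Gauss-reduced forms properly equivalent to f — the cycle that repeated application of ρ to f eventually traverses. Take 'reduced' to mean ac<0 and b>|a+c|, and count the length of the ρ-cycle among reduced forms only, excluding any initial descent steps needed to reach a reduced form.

D = 504, ⌊√D⌋ = 22
descent: ρ → (7,14,-11)  [lands on river]
river: ρ → (-11,8,10)
river: ρ → (10,12,-9)
river: ρ → (-9,6,13)
river: ρ → (13,20,-2)
river: ρ → (-2,20,13)
river: ρ → (13,6,-9)
river: ρ → (-9,12,10)
river: ρ → (10,8,-11)
river: ρ → (-11,14,7)
ρ-cycle length = 10 (tail of 1 descent step not counted)

10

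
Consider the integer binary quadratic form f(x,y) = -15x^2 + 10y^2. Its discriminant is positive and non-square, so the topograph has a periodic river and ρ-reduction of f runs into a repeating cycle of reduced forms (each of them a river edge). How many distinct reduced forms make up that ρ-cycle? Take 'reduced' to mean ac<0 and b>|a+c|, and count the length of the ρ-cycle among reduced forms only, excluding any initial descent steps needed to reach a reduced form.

D = 600, ⌊√D⌋ = 24
descent: ρ → (10,20,-5)  [lands on river]
river: ρ → (-5,20,10)
ρ-cycle length = 2 (tail of 1 descent step not counted)

2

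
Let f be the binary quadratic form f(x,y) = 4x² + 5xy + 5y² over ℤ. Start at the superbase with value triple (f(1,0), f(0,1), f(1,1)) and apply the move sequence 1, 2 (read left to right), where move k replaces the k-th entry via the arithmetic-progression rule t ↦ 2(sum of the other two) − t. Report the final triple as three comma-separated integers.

start (4,5,14) = (f(1,0),f(0,1),f(1,1))
replace slot 1: 2·(5+14) − 4 = 34 → (34,5,14)
replace slot 2: 2·(34+14) − 5 = 91 → (34,91,14)

34,91,14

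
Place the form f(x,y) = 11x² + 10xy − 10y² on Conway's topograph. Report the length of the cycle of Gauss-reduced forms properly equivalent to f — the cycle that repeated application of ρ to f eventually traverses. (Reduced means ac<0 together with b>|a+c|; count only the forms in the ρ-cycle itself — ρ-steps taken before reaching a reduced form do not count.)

D = 540, ⌊√D⌋ = 23
river: ρ → (-10,10,11)
river: ρ → (11,12,-9)
river: ρ → (-9,6,14)
river: ρ → (14,22,-1)
river: ρ → (-1,22,14)
river: ρ → (14,6,-9)
river: ρ → (-9,12,11)
river: ρ → (11,10,-10)
ρ-cycle length = 8 (tail of 0 descent steps not counted)

8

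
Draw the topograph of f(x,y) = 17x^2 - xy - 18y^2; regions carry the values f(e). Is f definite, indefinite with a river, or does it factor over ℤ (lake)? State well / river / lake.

D = b²−4ac = (-1)² − 4·17·(-18) = 1225
D = 35² is a perfect square ⇒ form factors over ℤ ⇒ lakes

lake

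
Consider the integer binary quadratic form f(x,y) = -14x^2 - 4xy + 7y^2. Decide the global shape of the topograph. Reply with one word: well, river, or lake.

D = b²−4ac = (-4)² − 4·(-14)·7 = 408
D > 0 non-square ⇒ indefinite ⇒ periodic river

river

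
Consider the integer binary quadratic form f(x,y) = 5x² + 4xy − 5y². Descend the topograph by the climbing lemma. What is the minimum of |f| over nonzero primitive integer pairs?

river: ρ → (-5,6,4)
river: ρ → (4,10,-1)
river: ρ → (-1,10,4)
river: ρ → (4,6,-5)
river: ρ → (-5,4,5)
river: ρ → (5,6,-4)
river: ρ → (-4,10,1)
river: ρ → (1,10,-4)
river: ρ → (-4,6,5)
river: ρ → (5,4,-5)
closes: descent 0, river 10
min |a| on river = 1

1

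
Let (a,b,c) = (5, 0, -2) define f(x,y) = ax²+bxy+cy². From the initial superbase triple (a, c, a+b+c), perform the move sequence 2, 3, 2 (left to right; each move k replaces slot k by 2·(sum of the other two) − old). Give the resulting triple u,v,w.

start (5,-2,3) = (f(1,0),f(0,1),f(1,1))
replace slot 2: 2·(5+3) − (-2) = 18 → (5,18,3)
replace slot 3: 2·(5+18) − 3 = 43 → (5,18,43)
replace slot 2: 2·(5+43) − 18 = 78 → (5,78,43)

5,78,43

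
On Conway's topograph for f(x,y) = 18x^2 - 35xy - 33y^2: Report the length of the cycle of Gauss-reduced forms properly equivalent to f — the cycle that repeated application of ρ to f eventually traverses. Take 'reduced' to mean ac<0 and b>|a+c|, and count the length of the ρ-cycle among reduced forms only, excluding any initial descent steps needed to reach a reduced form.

D = 3601, ⌊√D⌋ = 60
descent: ρ → (-33,35,18)  [lands on river]
river: ρ → (18,37,-31)
river: ρ → (-31,25,24)
river: ρ → (24,23,-32)
river: ρ → (-32,41,15)
river: ρ → (15,49,-20)
river: ρ → (-20,31,33)
river: ρ → (33,35,-18)
river: ρ → (-18,37,31)
river: ρ → (31,25,-24)
river: ρ → (-24,23,32)
river: ρ → (32,41,-15)
river: ρ → (-15,49,20)
river: ρ → (20,31,-33)
ρ-cycle length = 14 (tail of 1 descent step not counted)

14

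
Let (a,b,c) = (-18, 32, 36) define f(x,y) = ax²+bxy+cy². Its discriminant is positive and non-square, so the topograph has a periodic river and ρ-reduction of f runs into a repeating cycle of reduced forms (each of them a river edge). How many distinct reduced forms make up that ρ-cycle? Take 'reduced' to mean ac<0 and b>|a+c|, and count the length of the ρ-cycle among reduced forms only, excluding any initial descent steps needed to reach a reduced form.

D = 3616, ⌊√D⌋ = 60
river: ρ → (36,40,-14)
river: ρ → (-14,44,30)
river: ρ → (30,16,-28)
river: ρ → (-28,40,18)
river: ρ → (18,32,-36)
river: ρ → (-36,40,14)
river: ρ → (14,44,-30)
river: ρ → (-30,16,28)
river: ρ → (28,40,-18)
river: ρ → (-18,32,36)
ρ-cycle length = 10 (tail of 0 descent steps not counted)

10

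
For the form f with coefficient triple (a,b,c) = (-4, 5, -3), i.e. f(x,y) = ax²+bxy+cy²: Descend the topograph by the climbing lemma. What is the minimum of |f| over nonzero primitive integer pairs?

translate: b→3 (≡-5 mod 8), so (4,-5,3)→(4,3,2)
flip: (4,3,2)→(2,-3,4)
translate: b→1 (≡-3 mod 4), so (2,-3,4)→(2,1,3)
reduced (well bottom): (2,1,3) with a≤c, −a<b≤a
well minimum |f| = |-2| = 2 (negative-definite)

2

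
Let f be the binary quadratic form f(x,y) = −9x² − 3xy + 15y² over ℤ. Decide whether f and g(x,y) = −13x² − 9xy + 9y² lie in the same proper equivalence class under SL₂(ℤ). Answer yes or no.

D₁ = 549, D₂ = 549
river cycle of f (length 6): (-9, 15, 9), (9, 21, -3), (-3, 21, 9), (9, 15, -9), (-9, 21, 3), (3, 21, -9)
river cycle of g (length 6): (9, 9, -13), (-13, 17, 5), (5, 23, -1), (-1, 23, 5), (5, 17, -13), (-13, 9, 9)
cycles differ ⇒ inequivalent

no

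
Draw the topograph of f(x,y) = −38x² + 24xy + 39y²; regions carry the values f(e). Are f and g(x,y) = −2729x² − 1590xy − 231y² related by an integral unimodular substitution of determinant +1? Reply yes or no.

D₁ = 6504, D₂ = 6504
river cycle of f (length 30): (39, 54, -23), (-23, 38, 55), (55, 72, -6), (-6, 72, 55), (55, 38, -23), (-23, 54, 39), (39, 24, -38), (-38, 52, 25), (25, 48, -42), (-42, 36, 31), … (20 more)
river cycle of g (length 30): (-38, 24, 39), (39, 54, -23), (-23, 38, 55), (55, 72, -6), (-6, 72, 55), (55, 38, -23), (-23, 54, 39), (39, 24, -38), (-38, 52, 25), (25, 48, -42), … (20 more)
cycles coincide ⇒ equivalent

yes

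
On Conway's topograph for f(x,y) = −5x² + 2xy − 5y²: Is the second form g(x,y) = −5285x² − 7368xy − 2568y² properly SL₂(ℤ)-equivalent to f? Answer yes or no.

D₁ = -96, D₂ = -96
f is negative-definite; reduce −f:
−f: flip: (5,-2,5)→(5,2,5)
−f: reduced (well bottom): (5,2,5) with a≤c, −a<b≤a
flip sign back: reduced form of f is (-5,-2,-5)
g is negative-definite; reduce −g:
−g: translate: b→-3202 (≡7368 mod 10570), so (5285,7368,2568)→(5285,-3202,485)
−g: flip: (5285,-3202,485)→(485,3202,5285)
−g: translate: b→292 (≡3202 mod 970), so (485,3202,5285)→(485,292,44)
−g: flip: (485,292,44)→(44,-292,485)
−g: translate: b→-28 (≡-292 mod 88), so (44,-292,485)→(44,-28,5)
−g: flip: (44,-28,5)→(5,28,44)
−g: translate: b→-2 (≡28 mod 10), so (5,28,44)→(5,-2,5)
−g: flip: (5,-2,5)→(5,2,5)
−g: reduced (well bottom): (5,2,5) with a≤c, −a<b≤a
flip sign back: reduced form of g is (-5,-2,-5)
reduced forms (-5, -2, -5) vs (-5, -2, -5) ⇒ equivalent

yes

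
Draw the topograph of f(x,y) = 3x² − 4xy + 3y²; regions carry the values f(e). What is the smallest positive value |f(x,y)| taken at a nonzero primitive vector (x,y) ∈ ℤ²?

translate: b→2 (≡-4 mod 6), so (3,-4,3)→(3,2,2)
flip: (3,2,2)→(2,-2,3)
translate: b→2 (≡-2 mod 4), so (2,-2,3)→(2,2,3)
reduced (well bottom): (2,2,3) with a≤c, −a<b≤a
well minimum = a = 2

2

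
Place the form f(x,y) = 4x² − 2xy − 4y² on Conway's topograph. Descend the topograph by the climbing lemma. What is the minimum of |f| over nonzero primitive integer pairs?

descent: ρ → (-4,2,4)  [lands on river]
river: ρ → (4,6,-2)
river: ρ → (-2,6,4)
river: ρ → (4,2,-4)
river: ρ → (-4,6,2)
river: ρ → (2,6,-4)
closes: descent 1, river 6
min |a| on river = 2

2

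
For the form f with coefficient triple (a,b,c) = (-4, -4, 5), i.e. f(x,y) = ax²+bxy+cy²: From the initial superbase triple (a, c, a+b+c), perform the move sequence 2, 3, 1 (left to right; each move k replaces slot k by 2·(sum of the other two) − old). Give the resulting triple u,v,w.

start (-4,5,-3) = (f(1,0),f(0,1),f(1,1))
replace slot 2: 2·((-4)+(-3)) − 5 = -19 → (-4,-19,-3)
replace slot 3: 2·((-4)+(-19)) − (-3) = -43 → (-4,-19,-43)
replace slot 1: 2·((-19)+(-43)) − (-4) = -120 → (-120,-19,-43)

-120,-19,-43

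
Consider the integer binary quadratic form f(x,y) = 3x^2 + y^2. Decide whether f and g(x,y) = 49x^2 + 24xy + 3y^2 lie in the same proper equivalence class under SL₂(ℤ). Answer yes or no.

D₁ = -12, D₂ = -12
f: flip: (3,0,1)→(1,0,3)
f: reduced (well bottom): (1,0,3) with a≤c, −a<b≤a
g: flip: (49,24,3)→(3,-24,49)
g: translate: b→0 (≡-24 mod 6), so (3,-24,49)→(3,0,1)
g: flip: (3,0,1)→(1,0,3)
g: reduced (well bottom): (1,0,3) with a≤c, −a<b≤a
reduced forms (1, 0, 3) vs (1, 0, 3) ⇒ equivalent

yes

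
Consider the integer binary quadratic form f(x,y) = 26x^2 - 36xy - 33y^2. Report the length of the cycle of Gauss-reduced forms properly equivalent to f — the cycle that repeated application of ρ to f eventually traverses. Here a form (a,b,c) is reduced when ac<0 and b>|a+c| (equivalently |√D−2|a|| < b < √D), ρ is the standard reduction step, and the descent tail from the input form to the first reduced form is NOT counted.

D = 4728, ⌊√D⌋ = 68
descent: ρ → (-33,36,26)  [lands on river]
river: ρ → (26,68,-1)
river: ρ → (-1,68,26)
river: ρ → (26,36,-33)
river: ρ → (-33,30,29)
river: ρ → (29,28,-34)
river: ρ → (-34,40,23)
river: ρ → (23,52,-22)
river: ρ → (-22,36,39)
river: ρ → (39,42,-19)
river: ρ → (-19,34,47)
river: ρ → (47,60,-6)
river: ρ → (-6,60,47)
river: ρ → (47,34,-19)
river: ρ → (-19,42,39)
river: ρ → (39,36,-22)
river: ρ → (-22,52,23)
river: ρ → (23,40,-34)
river: ρ → (-34,28,29)
river: ρ → (29,30,-33)
ρ-cycle length = 20 (tail of 1 descent step not counted)

20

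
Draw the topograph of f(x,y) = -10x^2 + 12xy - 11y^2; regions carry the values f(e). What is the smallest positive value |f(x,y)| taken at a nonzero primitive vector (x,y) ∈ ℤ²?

translate: b→8 (≡-12 mod 20), so (10,-12,11)→(10,8,9)
flip: (10,8,9)→(9,-8,10)
reduced (well bottom): (9,-8,10) with a≤c, −a<b≤a
well minimum |f| = |-9| = 9 (negative-definite)

9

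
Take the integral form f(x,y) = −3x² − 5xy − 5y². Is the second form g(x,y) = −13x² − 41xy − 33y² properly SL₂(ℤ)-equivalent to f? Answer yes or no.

D₁ = -35, D₂ = -35
f is negative-definite; reduce −f:
−f: translate: b→-1 (≡5 mod 6), so (3,5,5)→(3,-1,3)
−f: flip: (3,-1,3)→(3,1,3)
−f: reduced (well bottom): (3,1,3) with a≤c, −a<b≤a
flip sign back: reduced form of f is (-3,-1,-3)
g is negative-definite; reduce −g:
−g: translate: b→-11 (≡41 mod 26), so (13,41,33)→(13,-11,3)
−g: flip: (13,-11,3)→(3,11,13)
−g: translate: b→-1 (≡11 mod 6), so (3,11,13)→(3,-1,3)
−g: flip: (3,-1,3)→(3,1,3)
−g: reduced (well bottom): (3,1,3) with a≤c, −a<b≤a
flip sign back: reduced form of g is (-3,-1,-3)
reduced forms (-3, -1, -3) vs (-3, -1, -3) ⇒ equivalent

yes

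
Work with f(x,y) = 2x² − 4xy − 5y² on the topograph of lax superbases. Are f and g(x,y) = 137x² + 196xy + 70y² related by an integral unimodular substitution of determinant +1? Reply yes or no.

D₁ = 56, D₂ = 56
river cycle of f (length 4): (-5, 4, 2), (2, 4, -5), (-5, 6, 1), (1, 6, -5)
river cycle of g (length 4): (1, 6, -5), (-5, 4, 2), (2, 4, -5), (-5, 6, 1)
cycles coincide ⇒ equivalent

yes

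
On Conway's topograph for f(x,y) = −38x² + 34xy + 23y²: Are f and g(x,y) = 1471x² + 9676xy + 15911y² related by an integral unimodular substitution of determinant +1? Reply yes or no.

D₁ = 4652, D₂ = 4652
river cycle of f (length 18): (23, 58, -14), (-14, 54, 31), (31, 8, -37), (-37, 66, 2), (2, 66, -37), (-37, 8, 31), (31, 54, -14), (-14, 58, 23), (23, 34, -38), (-38, 42, 19), … (8 more)
river cycle of g (length 18): (19, 42, -38), (-38, 34, 23), (23, 58, -14), (-14, 54, 31), (31, 8, -37), (-37, 66, 2), (2, 66, -37), (-37, 8, 31), (31, 54, -14), (-14, 58, 23), … (8 more)
cycles coincide ⇒ equivalent

yes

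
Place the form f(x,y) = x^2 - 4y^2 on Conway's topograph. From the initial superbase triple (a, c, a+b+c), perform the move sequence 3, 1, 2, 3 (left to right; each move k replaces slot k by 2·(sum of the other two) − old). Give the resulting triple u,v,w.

start (1,-4,-3) = (f(1,0),f(0,1),f(1,1))
replace slot 3: 2·(1+(-4)) − (-3) = -3 → (1,-4,-3)
replace slot 1: 2·((-4)+(-3)) − 1 = -15 → (-15,-4,-3)
replace slot 2: 2·((-15)+(-3)) − (-4) = -32 → (-15,-32,-3)
replace slot 3: 2·((-15)+(-32)) − (-3) = -91 → (-15,-32,-91)

-15,-32,-91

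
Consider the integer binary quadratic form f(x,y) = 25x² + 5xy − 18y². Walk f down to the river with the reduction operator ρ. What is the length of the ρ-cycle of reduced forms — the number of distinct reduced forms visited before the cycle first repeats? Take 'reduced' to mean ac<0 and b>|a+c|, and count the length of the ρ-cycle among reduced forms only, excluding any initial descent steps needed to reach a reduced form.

D = 1825, ⌊√D⌋ = 42
descent: ρ → (-18,31,12)  [lands on river]
river: ρ → (12,41,-3)
river: ρ → (-3,37,38)
river: ρ → (38,39,-2)
river: ρ → (-2,41,18)
river: ρ → (18,31,-12)
river: ρ → (-12,41,3)
river: ρ → (3,37,-38)
river: ρ → (-38,39,2)
river: ρ → (2,41,-18)
ρ-cycle length = 10 (tail of 1 descent step not counted)

10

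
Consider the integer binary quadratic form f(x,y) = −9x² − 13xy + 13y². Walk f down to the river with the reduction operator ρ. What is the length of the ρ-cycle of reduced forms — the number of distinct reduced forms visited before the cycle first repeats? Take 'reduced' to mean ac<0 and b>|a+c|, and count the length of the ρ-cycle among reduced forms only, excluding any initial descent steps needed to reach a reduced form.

D = 637, ⌊√D⌋ = 25
descent: ρ → (13,13,-9)  [lands on river]
river: ρ → (-9,23,3)
river: ρ → (3,25,-1)
river: ρ → (-1,25,3)
river: ρ → (3,23,-9)
river: ρ → (-9,13,13)
ρ-cycle length = 6 (tail of 1 descent step not counted)

6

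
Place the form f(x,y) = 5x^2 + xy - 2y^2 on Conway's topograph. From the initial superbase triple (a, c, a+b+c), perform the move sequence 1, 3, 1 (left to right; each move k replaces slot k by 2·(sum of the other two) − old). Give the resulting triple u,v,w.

start (5,-2,4) = (f(1,0),f(0,1),f(1,1))
replace slot 1: 2·((-2)+4) − 5 = -1 → (-1,-2,4)
replace slot 3: 2·((-1)+(-2)) − 4 = -10 → (-1,-2,-10)
replace slot 1: 2·((-2)+(-10)) − (-1) = -23 → (-23,-2,-10)

-23,-2,-10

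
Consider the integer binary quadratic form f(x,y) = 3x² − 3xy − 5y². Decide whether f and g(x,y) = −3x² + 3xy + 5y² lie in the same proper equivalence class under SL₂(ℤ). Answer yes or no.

D₁ = 69, D₂ = 69
river cycle of f (length 4): (-5, 3, 3), (3, 3, -5), (-5, 7, 1), (1, 7, -5)
river cycle of g (length 4): (5, 7, -1), (-1, 7, 5), (5, 3, -3), (-3, 3, 5)
cycles differ ⇒ inequivalent

no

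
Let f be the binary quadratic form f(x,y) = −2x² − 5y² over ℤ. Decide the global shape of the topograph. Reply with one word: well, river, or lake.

D = b²−4ac = 0² − 4·(-2)·(-5) = -40
D < 0 ⇒ definite ⇒ every region one sign ⇒ single well

well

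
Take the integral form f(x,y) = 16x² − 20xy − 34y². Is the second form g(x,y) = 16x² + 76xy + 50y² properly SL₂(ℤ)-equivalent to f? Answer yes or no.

D₁ = 2576, D₂ = 2576
river cycle of f (length 10): (-34, 20, 16), (16, 44, -10), (-10, 36, 32), (32, 28, -14), (-14, 28, 32), (32, 36, -10), (-10, 44, 16), (16, 20, -34), (-34, 48, 2), (2, 48, -34)
river cycle of g (length 10): (-10, 36, 32), (32, 28, -14), (-14, 28, 32), (32, 36, -10), (-10, 44, 16), (16, 20, -34), (-34, 48, 2), (2, 48, -34), (-34, 20, 16), (16, 44, -10)
cycles coincide ⇒ equivalent

yes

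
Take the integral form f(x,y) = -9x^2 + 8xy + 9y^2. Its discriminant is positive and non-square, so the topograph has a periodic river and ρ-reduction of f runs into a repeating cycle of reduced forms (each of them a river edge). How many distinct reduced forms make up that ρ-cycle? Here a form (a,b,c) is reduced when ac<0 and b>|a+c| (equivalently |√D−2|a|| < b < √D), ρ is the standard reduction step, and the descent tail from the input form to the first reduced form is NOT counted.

D = 388, ⌊√D⌋ = 19
river: ρ → (9,10,-8)
river: ρ → (-8,6,11)
river: ρ → (11,16,-3)
river: ρ → (-3,14,16)
river: ρ → (16,18,-1)
river: ρ → (-1,18,16)
river: ρ → (16,14,-3)
river: ρ → (-3,16,11)
river: ρ → (11,6,-8)
river: ρ → (-8,10,9)
river: ρ → (9,8,-9)
river: ρ → (-9,10,8)
river: ρ → (8,6,-11)
river: ρ → (-11,16,3)
river: ρ → (3,14,-16)
river: ρ → (-16,18,1)
river: ρ → (1,18,-16)
river: ρ → (-16,14,3)
river: ρ → (3,16,-11)
river: ρ → (-11,6,8)
river: ρ → (8,10,-9)
river: ρ → (-9,8,9)
ρ-cycle length = 22 (tail of 0 descent steps not counted)

22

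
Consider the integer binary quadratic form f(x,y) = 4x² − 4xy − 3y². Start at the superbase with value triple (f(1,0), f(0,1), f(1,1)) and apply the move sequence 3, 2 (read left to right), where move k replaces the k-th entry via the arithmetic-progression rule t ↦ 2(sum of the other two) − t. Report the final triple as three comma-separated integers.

start (4,-3,-3) = (f(1,0),f(0,1),f(1,1))
replace slot 3: 2·(4+(-3)) − (-3) = 5 → (4,-3,5)
replace slot 2: 2·(4+5) − (-3) = 21 → (4,21,5)

4,21,5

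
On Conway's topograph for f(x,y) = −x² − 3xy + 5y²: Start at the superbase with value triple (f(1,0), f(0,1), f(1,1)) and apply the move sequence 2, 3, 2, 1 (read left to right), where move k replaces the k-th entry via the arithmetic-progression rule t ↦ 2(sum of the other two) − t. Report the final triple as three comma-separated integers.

start (-1,5,1) = (f(1,0),f(0,1),f(1,1))
replace slot 2: 2·((-1)+1) − 5 = -5 → (-1,-5,1)
replace slot 3: 2·((-1)+(-5)) − 1 = -13 → (-1,-5,-13)
replace slot 2: 2·((-1)+(-13)) − (-5) = -23 → (-1,-23,-13)
replace slot 1: 2·((-23)+(-13)) − (-1) = -71 → (-71,-23,-13)

-71,-23,-13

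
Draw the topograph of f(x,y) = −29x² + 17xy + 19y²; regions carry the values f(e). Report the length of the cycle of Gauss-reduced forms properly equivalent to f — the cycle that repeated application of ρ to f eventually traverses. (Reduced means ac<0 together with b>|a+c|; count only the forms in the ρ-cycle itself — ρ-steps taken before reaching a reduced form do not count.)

D = 2493, ⌊√D⌋ = 49
river: ρ → (19,21,-27)
river: ρ → (-27,33,13)
river: ρ → (13,45,-9)
river: ρ → (-9,45,13)
river: ρ → (13,33,-27)
river: ρ → (-27,21,19)
river: ρ → (19,17,-29)
river: ρ → (-29,41,7)
river: ρ → (7,43,-23)
river: ρ → (-23,49,1)
river: ρ → (1,49,-23)
river: ρ → (-23,43,7)
river: ρ → (7,41,-29)
river: ρ → (-29,17,19)
ρ-cycle length = 14 (tail of 0 descent steps not counted)

14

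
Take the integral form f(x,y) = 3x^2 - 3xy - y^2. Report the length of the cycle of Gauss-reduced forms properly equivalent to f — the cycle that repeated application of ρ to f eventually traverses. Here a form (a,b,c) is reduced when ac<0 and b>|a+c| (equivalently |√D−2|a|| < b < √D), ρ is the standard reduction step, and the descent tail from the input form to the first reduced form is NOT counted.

D = 21, ⌊√D⌋ = 4
descent: ρ → (-1,3,3)  [lands on river]
river: ρ → (3,3,-1)
ρ-cycle length = 2 (tail of 1 descent step not counted)

2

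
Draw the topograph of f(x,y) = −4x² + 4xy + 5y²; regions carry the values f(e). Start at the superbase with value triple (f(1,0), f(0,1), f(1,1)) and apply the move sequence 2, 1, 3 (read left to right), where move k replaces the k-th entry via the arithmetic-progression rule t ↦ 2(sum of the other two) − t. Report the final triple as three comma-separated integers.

start (-4,5,5) = (f(1,0),f(0,1),f(1,1))
replace slot 2: 2·((-4)+5) − 5 = -3 → (-4,-3,5)
replace slot 1: 2·((-3)+5) − (-4) = 8 → (8,-3,5)
replace slot 3: 2·(8+(-3)) − 5 = 5 → (8,-3,5)

8,-3,5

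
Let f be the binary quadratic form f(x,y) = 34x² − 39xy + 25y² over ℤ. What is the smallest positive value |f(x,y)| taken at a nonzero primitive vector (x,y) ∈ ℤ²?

translate: b→29 (≡-39 mod 68), so (34,-39,25)→(34,29,20)
flip: (34,29,20)→(20,-29,34)
translate: b→11 (≡-29 mod 40), so (20,-29,34)→(20,11,25)
reduced (well bottom): (20,11,25) with a≤c, −a<b≤a
well minimum = a = 20

20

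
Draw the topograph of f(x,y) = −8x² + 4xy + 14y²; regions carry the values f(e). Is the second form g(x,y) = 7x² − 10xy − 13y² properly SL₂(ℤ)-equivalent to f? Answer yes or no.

D₁ = 464, D₂ = 464
river cycle of f (length 10): (-8, 20, 2), (2, 20, -8), (-8, 12, 10), (10, 8, -10), (-10, 12, 8), (8, 20, -2), (-2, 20, 8), (8, 12, -10), (-10, 8, 10), (10, 12, -8)
river cycle of g (length 10): (-13, 10, 7), (7, 18, -5), (-5, 12, 16), (16, 20, -1), (-1, 20, 16), (16, 12, -5), (-5, 18, 7), (7, 10, -13), (-13, 16, 4), (4, 16, -13)
cycles differ ⇒ inequivalent

no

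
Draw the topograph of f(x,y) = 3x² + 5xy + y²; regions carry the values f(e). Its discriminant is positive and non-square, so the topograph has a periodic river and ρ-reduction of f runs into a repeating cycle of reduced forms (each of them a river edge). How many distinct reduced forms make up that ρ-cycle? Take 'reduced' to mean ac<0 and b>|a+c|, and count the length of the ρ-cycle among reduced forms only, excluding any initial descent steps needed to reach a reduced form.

D = 13, ⌊√D⌋ = 3
descent: ρ → (1,3,-1)  [lands on river]
river: ρ → (-1,3,1)
ρ-cycle length = 2 (tail of 1 descent step not counted)

2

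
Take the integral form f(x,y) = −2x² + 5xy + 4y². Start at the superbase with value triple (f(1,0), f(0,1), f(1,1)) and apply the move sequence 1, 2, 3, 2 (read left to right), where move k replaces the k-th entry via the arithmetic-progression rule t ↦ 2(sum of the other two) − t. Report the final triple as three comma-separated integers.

start (-2,4,7) = (f(1,0),f(0,1),f(1,1))
replace slot 1: 2·(4+7) − (-2) = 24 → (24,4,7)
replace slot 2: 2·(24+7) − 4 = 58 → (24,58,7)
replace slot 3: 2·(24+58) − 7 = 157 → (24,58,157)
replace slot 2: 2·(24+157) − 58 = 304 → (24,304,157)

24,304,157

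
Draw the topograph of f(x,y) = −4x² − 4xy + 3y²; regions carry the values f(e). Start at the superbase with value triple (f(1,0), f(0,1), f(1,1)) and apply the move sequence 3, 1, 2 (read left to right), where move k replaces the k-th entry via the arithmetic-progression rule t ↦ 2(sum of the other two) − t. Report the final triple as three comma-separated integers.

start (-4,3,-5) = (f(1,0),f(0,1),f(1,1))
replace slot 3: 2·((-4)+3) − (-5) = 3 → (-4,3,3)
replace slot 1: 2·(3+3) − (-4) = 16 → (16,3,3)
replace slot 2: 2·(16+3) − 3 = 35 → (16,35,3)

16,35,3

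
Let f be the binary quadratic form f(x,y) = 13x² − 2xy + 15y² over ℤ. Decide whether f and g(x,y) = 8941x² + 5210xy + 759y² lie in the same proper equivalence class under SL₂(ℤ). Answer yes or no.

D₁ = -776, D₂ = -776
f: reduced (well bottom): (13,-2,15) with a≤c, −a<b≤a
g: flip: (8941,5210,759)→(759,-5210,8941)
g: translate: b→-656 (≡-5210 mod 1518), so (759,-5210,8941)→(759,-656,142)
g: flip: (759,-656,142)→(142,656,759)
g: translate: b→88 (≡656 mod 284), so (142,656,759)→(142,88,15)
g: flip: (142,88,15)→(15,-88,142)
g: translate: b→2 (≡-88 mod 30), so (15,-88,142)→(15,2,13)
g: flip: (15,2,13)→(13,-2,15)
g: reduced (well bottom): (13,-2,15) with a≤c, −a<b≤a
reduced forms (13, -2, 15) vs (13, -2, 15) ⇒ equivalent

yes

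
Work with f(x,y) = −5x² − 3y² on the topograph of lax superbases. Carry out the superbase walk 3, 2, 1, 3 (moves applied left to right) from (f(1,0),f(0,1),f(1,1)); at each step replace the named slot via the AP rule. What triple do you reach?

start (-5,-3,-8) = (f(1,0),f(0,1),f(1,1))
replace slot 3: 2·((-5)+(-3)) − (-8) = -8 → (-5,-3,-8)
replace slot 2: 2·((-5)+(-8)) − (-3) = -23 → (-5,-23,-8)
replace slot 1: 2·((-23)+(-8)) − (-5) = -57 → (-57,-23,-8)
replace slot 3: 2·((-57)+(-23)) − (-8) = -152 → (-57,-23,-152)

-57,-23,-152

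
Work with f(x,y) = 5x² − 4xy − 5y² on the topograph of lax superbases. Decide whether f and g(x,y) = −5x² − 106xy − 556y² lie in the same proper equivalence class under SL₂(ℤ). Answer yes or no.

D₁ = 116, D₂ = 116
river cycle of f (length 10): (-5, 4, 5), (5, 6, -4), (-4, 10, 1), (1, 10, -4), (-4, 6, 5), (5, 4, -5), (-5, 6, 4), (4, 10, -1), (-1, 10, 4), (4, 6, -5)
river cycle of g (length 10): (-5, 4, 5), (5, 6, -4), (-4, 10, 1), (1, 10, -4), (-4, 6, 5), (5, 4, -5), (-5, 6, 4), (4, 10, -1), (-1, 10, 4), (4, 6, -5)
cycles coincide ⇒ equivalent

yes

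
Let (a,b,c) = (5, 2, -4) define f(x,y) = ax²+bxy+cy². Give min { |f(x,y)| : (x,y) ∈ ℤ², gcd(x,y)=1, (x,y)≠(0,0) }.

river: ρ → (-4,6,3)
river: ρ → (3,6,-4)
river: ρ → (-4,2,5)
river: ρ → (5,8,-1)
river: ρ → (-1,8,5)
river: ρ → (5,2,-4)
closes: descent 0, river 6
min |a| on river = 1

1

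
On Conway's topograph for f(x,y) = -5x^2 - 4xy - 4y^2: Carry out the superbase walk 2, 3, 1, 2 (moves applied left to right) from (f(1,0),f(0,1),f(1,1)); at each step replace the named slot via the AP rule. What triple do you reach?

start (-5,-4,-13) = (f(1,0),f(0,1),f(1,1))
replace slot 2: 2·((-5)+(-13)) − (-4) = -32 → (-5,-32,-13)
replace slot 3: 2·((-5)+(-32)) − (-13) = -61 → (-5,-32,-61)
replace slot 1: 2·((-32)+(-61)) − (-5) = -181 → (-181,-32,-61)
replace slot 2: 2·((-181)+(-61)) − (-32) = -452 → (-181,-452,-61)

-181,-452,-61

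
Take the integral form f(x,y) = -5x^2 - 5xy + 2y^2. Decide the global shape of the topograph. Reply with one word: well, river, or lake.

D = b²−4ac = (-5)² − 4·(-5)·2 = 65
D > 0 non-square ⇒ indefinite ⇒ periodic river

river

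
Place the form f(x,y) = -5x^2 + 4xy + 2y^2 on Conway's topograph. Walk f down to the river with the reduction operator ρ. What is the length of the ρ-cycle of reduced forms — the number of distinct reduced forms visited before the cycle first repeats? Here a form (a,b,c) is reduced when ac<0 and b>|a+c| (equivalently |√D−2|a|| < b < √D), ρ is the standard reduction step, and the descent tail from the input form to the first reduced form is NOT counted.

D = 56, ⌊√D⌋ = 7
river: ρ → (2,4,-5)
river: ρ → (-5,6,1)
river: ρ → (1,6,-5)
river: ρ → (-5,4,2)
ρ-cycle length = 4 (tail of 0 descent steps not counted)

4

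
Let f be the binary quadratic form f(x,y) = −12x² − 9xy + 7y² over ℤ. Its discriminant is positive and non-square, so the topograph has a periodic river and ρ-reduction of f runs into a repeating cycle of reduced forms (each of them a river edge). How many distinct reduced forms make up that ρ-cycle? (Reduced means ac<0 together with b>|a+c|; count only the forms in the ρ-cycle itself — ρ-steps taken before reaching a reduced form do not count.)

D = 417, ⌊√D⌋ = 20
descent: ρ → (7,9,-12)  [lands on river]
river: ρ → (-12,15,4)
river: ρ → (4,17,-8)
river: ρ → (-8,15,6)
river: ρ → (6,9,-14)
river: ρ → (-14,19,1)
river: ρ → (1,19,-14)
river: ρ → (-14,9,6)
river: ρ → (6,15,-8)
river: ρ → (-8,17,4)
river: ρ → (4,15,-12)
river: ρ → (-12,9,7)
river: ρ → (7,19,-2)
river: ρ → (-2,17,16)
river: ρ → (16,15,-3)
river: ρ → (-3,15,16)
river: ρ → (16,17,-2)
river: ρ → (-2,19,7)
ρ-cycle length = 18 (tail of 1 descent step not counted)

18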